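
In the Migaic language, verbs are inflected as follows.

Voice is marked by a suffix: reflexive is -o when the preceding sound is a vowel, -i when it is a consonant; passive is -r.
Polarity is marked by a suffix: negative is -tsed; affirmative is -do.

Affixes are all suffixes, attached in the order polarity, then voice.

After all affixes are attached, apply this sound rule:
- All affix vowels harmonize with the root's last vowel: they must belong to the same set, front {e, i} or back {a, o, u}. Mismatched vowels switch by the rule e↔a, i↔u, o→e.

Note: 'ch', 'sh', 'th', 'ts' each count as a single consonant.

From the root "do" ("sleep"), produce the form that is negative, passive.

Attach polarity negative -tsed → dotsed.
Attach voice passive -r → dotsedr.
Apply vowel harmony: dotsedr → dotsadr.

dotsadr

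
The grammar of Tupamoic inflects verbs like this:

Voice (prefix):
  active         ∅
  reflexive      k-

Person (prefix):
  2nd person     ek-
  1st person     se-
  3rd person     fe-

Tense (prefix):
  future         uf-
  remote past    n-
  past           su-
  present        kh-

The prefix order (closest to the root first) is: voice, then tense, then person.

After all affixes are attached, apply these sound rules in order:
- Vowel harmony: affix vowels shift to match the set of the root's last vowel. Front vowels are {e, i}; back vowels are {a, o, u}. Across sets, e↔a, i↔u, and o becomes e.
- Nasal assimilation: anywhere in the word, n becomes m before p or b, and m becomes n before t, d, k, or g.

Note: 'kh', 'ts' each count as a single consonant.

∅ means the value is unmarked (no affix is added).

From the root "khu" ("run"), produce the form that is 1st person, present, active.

sakhkhu

voice = active: zero marking, form stays khu.
Attach tense present kh- → khkhu.
Attach person 1st person se- → sekhkhu.
Apply vowel harmony: sekhkhu → sakhkhu.
Nasal assimilation: no change.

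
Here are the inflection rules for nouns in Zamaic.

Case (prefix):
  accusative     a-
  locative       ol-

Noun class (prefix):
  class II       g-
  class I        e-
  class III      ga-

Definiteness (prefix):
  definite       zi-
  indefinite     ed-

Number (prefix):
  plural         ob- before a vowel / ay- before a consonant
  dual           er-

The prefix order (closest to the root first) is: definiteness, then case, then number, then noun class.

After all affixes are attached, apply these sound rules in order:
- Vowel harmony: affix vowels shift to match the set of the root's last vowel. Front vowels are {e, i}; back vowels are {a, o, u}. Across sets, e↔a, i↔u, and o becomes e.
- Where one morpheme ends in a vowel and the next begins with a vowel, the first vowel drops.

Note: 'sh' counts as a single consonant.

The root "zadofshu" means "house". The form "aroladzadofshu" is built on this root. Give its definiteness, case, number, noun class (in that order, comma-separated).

indefinite, locative, dual, class I

Segment: e-er-ol-ed-zadofshu.
definiteness: ed- → indefinite.
case: ol- → locative.
number: er- → dual.
noun class: e- → class I.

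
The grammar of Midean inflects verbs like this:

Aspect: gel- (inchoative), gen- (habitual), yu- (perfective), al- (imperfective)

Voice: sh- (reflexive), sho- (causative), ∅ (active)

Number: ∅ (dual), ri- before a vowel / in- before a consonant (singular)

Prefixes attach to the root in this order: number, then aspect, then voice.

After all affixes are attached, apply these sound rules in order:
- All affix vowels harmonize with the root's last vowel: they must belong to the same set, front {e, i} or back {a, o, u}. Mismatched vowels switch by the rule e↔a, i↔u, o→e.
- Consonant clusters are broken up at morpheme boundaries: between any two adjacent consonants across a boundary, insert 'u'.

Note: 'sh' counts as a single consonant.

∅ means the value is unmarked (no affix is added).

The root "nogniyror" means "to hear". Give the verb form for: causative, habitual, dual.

number = dual: zero marking, form stays nogniyror.
Attach aspect habitual gen- → gennogniyror.
Attach voice causative sho- → shogennogniyror.
Apply vowel harmony: shogennogniyror → shogannogniyror.
Apply epenthesis: shogannogniyror → shoganunogniyror.

shoganunogniyror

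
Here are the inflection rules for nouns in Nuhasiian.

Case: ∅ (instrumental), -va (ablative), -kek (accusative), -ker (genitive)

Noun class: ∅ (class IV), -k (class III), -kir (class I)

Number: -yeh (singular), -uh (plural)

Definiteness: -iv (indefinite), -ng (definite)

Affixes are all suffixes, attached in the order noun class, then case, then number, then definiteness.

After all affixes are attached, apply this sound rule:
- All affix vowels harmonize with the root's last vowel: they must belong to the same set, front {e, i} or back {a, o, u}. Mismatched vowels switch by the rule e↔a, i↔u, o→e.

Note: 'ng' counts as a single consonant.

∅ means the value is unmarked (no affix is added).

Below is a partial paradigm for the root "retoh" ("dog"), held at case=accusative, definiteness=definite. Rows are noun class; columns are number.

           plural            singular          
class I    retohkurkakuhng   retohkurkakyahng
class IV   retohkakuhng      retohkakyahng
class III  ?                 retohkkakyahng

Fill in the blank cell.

Attach noun class class III -k → retohk.
Attach case accusative -kek → retohkkek.
Attach number plural -uh → retohkkekuh.
Attach definiteness definite -ng → retohkkekuhng.
Apply vowel harmony: retohkkekuhng → retohkkakuhng.

retohkkakuhng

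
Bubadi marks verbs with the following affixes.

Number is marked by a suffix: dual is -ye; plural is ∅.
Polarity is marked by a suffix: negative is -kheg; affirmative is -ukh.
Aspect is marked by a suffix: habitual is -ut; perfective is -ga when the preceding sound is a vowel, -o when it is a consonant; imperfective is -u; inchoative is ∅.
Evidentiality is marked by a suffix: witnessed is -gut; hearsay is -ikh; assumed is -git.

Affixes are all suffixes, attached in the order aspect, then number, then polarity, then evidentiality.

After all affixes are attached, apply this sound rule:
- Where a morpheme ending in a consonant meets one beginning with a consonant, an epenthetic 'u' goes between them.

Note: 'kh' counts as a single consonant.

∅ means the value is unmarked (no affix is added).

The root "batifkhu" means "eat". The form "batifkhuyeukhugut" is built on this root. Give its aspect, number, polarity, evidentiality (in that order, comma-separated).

inchoative, dual, affirmative, witnessed

Segment: batifkhu-ye-ukh-gut.
aspect: ∅ → inchoative.
number: -ye → dual.
polarity: -ukh → affirmative.
evidentiality: -gut → witnessed.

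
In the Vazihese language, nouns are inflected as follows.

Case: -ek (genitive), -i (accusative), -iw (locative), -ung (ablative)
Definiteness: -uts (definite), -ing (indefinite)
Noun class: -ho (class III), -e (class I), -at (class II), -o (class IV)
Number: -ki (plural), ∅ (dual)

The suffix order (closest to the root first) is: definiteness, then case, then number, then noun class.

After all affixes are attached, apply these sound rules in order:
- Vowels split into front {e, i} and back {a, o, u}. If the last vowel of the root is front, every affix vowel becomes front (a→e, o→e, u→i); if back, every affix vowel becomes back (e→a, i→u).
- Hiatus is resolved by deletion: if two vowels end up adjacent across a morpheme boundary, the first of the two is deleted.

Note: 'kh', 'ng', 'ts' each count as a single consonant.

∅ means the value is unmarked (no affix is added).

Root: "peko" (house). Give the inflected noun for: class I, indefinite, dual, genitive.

Attach definiteness indefinite -ing → pekoing.
Attach case genitive -ek → pekoingek.
number = dual: zero marking, form stays pekoingek.
Attach noun class class I -e → pekoingeke.
Apply vowel harmony: pekoingeke → pekoungaka.
Apply vowel deletion: pekoungaka → pekungaka.

pekungaka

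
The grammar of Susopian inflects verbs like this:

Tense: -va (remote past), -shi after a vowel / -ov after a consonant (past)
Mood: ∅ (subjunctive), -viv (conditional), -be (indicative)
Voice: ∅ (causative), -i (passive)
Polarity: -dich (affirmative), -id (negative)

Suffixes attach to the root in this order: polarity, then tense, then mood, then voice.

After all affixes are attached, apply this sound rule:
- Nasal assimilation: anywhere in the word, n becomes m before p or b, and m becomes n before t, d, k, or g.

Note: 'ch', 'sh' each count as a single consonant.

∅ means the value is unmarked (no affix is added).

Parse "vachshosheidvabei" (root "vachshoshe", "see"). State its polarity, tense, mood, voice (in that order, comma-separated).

Segment: vachshoshe-id-va-be-i.
polarity: -id → negative.
tense: -va → remote past.
mood: -be → indicative.
voice: -i → passive.

negative, remote past, indicative, passive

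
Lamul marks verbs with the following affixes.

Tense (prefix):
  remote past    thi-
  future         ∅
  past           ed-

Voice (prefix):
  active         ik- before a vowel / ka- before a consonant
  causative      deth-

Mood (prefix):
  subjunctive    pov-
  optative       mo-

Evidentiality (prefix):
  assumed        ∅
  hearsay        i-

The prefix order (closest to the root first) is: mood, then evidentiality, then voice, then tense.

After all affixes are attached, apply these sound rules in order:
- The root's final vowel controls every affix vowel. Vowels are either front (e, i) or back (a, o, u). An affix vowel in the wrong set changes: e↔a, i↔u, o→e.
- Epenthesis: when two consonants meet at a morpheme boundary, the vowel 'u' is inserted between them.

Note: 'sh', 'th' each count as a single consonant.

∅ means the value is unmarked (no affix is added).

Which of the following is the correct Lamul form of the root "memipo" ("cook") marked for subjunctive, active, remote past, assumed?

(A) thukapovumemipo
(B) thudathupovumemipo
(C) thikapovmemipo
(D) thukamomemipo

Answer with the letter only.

A

Attach mood subjunctive pov- → povmemipo.
evidentiality = assumed: zero marking, form stays povmemipo.
Attach voice active ka- (before consonant 'p') → kapovmemipo.
Attach tense remote past thi- → thikapovmemipo.
Apply vowel harmony: thikapovmemipo → thukapovmemipo.
Apply epenthesis: thukapovmemipo → thukapovumemipo.
So the correct form is thukapovumemipo, option (A).
(B) thudathupovumemipo is wrong: it uses causative instead of active for voice.
(C) thikapovmemipo is wrong: it fails to apply the sound rule(s).
(D) thukamomemipo is wrong: it uses optative instead of subjunctive for mood.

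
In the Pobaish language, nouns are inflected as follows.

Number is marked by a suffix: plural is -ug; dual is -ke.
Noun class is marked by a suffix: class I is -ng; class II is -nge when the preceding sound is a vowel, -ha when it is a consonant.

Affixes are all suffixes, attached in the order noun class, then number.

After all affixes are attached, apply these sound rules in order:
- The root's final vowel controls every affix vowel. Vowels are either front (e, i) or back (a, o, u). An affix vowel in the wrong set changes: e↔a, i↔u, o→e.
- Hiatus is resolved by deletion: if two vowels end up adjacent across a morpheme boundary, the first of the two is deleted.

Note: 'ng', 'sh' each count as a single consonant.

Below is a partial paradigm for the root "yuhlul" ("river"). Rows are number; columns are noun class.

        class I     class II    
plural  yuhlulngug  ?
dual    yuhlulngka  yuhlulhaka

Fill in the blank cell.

yuhlulhug

Attach noun class class II -ha (after consonant 'l') → yuhlulha.
Attach number plural -ug → yuhlulhaug.
Vowel harmony: no change.
Apply vowel deletion: yuhlulhaug → yuhlulhug.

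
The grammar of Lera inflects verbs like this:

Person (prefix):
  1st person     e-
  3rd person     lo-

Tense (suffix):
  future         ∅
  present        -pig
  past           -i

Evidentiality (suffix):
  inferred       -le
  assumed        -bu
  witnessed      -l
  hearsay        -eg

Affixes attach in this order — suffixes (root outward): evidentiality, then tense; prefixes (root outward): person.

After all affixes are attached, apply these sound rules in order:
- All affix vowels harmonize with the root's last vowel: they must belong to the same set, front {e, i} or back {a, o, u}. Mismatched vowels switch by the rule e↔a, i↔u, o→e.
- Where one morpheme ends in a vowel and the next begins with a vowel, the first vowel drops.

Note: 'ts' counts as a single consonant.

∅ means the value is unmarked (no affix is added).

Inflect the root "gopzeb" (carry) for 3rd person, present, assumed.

legopzebbipig

Attach person 3rd person lo- → logopzeb.
Attach evidentiality assumed -bu → logopzebbu.
Attach tense present -pig → logopzebbupig.
Apply vowel harmony: logopzebbupig → legopzebbipig.
Vowel deletion: no change.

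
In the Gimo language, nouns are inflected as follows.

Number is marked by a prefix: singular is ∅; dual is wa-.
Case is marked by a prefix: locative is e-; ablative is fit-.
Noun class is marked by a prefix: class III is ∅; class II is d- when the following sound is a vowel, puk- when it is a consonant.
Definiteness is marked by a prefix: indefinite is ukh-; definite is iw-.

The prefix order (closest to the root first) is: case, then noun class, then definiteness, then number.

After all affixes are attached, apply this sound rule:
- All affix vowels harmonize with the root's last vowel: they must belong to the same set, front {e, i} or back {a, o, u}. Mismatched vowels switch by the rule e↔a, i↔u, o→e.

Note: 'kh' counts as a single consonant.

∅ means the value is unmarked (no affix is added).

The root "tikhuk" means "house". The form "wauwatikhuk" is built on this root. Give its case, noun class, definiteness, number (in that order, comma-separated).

locative, class III, definite, dual

Segment: wa-iw-e-tikhuk.
case: e- → locative.
noun class: ∅ → class III.
definiteness: iw- → definite.
number: wa- → dual.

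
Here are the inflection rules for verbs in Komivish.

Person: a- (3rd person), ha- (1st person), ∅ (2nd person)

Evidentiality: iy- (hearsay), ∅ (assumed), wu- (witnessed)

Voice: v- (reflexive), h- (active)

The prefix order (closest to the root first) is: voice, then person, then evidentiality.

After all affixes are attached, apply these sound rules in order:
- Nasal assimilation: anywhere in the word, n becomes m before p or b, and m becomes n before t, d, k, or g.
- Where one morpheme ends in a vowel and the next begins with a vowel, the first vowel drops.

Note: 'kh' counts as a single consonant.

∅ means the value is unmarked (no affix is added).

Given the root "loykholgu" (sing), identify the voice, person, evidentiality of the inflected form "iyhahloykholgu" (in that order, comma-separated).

Segment: iy-ha-h-loykholgu.
voice: h- → active.
person: ha- → 1st person.
evidentiality: iy- → hearsay.

active, 1st person, hearsay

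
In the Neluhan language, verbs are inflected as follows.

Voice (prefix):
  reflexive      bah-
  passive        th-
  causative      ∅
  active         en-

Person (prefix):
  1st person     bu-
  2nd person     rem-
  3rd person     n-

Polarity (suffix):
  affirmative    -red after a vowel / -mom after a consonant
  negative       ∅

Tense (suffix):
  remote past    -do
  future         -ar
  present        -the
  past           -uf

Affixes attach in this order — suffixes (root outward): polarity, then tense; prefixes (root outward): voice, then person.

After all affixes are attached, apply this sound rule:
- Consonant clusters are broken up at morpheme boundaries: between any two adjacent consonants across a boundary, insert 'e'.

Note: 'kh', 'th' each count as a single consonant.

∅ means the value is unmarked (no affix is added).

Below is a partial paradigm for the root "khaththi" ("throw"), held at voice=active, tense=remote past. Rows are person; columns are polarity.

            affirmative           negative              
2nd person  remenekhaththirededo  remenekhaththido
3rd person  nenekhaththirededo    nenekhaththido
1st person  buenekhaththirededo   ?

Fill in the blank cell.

buenekhaththido

polarity = negative: zero marking, form stays khaththi.
Attach voice active en- → enkhaththi.
Attach tense remote past -do → enkhaththido.
Attach person 1st person bu- → buenkhaththido.
Apply epenthesis: buenkhaththido → buenekhaththido.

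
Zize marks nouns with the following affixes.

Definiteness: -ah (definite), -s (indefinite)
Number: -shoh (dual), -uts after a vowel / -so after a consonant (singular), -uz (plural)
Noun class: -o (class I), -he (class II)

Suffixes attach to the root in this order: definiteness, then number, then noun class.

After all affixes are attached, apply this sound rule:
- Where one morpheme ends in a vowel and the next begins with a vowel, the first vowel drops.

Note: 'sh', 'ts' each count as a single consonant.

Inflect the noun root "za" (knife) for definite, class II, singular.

Attach definiteness definite -ah → zaah.
Attach number singular -so (after consonant 'h') → zaahso.
Attach noun class class II -he → zaahsohe.
Apply vowel deletion: zaahsohe → zahsohe.

zahsohe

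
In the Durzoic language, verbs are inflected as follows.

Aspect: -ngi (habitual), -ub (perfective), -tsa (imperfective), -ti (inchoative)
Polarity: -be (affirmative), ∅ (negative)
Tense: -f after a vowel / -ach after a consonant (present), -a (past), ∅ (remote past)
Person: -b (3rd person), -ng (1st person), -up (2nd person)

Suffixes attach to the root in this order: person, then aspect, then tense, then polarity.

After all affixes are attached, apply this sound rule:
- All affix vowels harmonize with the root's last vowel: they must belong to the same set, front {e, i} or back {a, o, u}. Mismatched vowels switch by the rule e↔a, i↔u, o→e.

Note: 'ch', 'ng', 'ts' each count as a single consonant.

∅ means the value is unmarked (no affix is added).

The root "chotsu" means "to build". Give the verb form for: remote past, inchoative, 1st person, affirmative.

Attach person 1st person -ng → chotsung.
Attach aspect inchoative -ti → chotsungti.
tense = remote past: zero marking, form stays chotsungti.
Attach polarity affirmative -be → chotsungtibe.
Apply vowel harmony: chotsungtibe → chotsungtuba.

chotsungtuba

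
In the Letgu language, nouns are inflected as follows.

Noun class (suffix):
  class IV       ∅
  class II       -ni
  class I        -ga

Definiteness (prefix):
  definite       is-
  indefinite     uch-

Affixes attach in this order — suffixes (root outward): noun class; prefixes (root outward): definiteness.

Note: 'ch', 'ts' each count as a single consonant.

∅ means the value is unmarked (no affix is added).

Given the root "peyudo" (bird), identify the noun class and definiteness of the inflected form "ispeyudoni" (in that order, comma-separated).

class II, definite

Segment: is-peyudo-ni.
noun class: -ni → class II.
definiteness: is- → definite.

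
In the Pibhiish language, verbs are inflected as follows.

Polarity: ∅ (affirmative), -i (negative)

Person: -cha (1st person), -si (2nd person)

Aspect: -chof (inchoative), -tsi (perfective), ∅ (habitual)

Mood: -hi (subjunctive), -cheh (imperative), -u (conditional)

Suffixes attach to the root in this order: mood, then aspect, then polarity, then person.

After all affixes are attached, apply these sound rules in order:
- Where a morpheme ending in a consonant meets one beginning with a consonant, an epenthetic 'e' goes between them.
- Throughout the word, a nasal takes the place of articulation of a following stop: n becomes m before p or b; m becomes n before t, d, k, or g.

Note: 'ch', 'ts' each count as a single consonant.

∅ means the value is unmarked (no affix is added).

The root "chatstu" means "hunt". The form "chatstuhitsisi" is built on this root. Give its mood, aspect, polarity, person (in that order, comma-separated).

Segment: chatstu-hi-tsi-si.
mood: -hi → subjunctive.
aspect: -tsi → perfective.
polarity: ∅ → affirmative.
person: -si → 2nd person.

subjunctive, perfective, affirmative, 2nd person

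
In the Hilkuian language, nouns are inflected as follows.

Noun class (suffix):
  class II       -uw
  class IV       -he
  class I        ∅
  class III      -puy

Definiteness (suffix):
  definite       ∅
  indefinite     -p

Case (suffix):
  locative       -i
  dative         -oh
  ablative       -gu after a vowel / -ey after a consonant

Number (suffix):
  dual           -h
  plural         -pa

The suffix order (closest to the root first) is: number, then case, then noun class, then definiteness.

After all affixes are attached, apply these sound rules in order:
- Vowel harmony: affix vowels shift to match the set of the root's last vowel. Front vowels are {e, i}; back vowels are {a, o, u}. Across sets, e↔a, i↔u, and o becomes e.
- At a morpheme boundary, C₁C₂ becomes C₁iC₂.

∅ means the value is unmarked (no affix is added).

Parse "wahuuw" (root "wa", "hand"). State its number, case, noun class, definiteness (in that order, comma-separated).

Segment: wa-h-i-uw.
number: -h → dual.
case: -i → locative.
noun class: -uw → class II.
definiteness: ∅ → definite.

dual, locative, class II, definite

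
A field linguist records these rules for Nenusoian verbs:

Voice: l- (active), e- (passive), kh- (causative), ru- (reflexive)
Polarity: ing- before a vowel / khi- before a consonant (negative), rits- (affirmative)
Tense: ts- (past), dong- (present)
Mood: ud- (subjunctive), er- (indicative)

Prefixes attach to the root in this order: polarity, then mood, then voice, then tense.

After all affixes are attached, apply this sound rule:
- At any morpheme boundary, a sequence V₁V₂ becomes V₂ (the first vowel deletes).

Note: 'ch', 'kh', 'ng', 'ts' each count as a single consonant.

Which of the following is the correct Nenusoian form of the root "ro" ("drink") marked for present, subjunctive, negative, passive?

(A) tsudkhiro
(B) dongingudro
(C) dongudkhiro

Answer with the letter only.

Attach polarity negative khi- (before consonant 'r') → khiro.
Attach mood subjunctive ud- → udkhiro.
Attach voice passive e- → eudkhiro.
Attach tense present dong- → dongeudkhiro.
Apply vowel deletion: dongeudkhiro → dongudkhiro.
So the correct form is dongudkhiro, option (C).
(B) dongingudro is wrong: it has the affixes in the wrong order.
(A) tsudkhiro is wrong: it uses past instead of present for tense.

C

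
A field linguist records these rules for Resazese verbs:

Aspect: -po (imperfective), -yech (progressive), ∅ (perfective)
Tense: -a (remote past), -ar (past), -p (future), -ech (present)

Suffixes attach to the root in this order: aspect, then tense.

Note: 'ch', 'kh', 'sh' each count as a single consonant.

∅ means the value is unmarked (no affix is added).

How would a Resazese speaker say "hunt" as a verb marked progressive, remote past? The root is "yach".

yachyecha

Attach aspect progressive -yech → yachyech.
Attach tense remote past -a → yachyecha.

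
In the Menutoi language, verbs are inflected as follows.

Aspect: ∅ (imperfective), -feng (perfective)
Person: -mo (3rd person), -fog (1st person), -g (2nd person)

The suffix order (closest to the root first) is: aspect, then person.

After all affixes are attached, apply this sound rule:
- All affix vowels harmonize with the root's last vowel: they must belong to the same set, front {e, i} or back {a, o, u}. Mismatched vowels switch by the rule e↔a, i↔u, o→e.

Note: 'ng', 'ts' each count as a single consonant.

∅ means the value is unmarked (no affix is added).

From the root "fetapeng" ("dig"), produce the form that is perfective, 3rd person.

Attach aspect perfective -feng → fetapengfeng.
Attach person 3rd person -mo → fetapengfengmo.
Apply vowel harmony: fetapengfengmo → fetapengfengme.

fetapengfengme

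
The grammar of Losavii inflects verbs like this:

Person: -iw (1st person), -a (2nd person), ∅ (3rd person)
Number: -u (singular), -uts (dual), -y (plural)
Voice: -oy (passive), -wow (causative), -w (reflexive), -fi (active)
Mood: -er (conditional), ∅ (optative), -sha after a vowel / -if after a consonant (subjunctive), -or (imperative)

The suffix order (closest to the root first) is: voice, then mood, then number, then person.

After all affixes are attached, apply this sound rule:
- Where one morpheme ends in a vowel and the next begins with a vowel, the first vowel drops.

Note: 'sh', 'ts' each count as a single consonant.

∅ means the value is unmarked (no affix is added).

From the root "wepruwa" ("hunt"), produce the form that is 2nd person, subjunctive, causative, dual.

wepruwawowifutsa

Attach voice causative -wow → wepruwawow.
Attach mood subjunctive -if (after consonant 'w') → wepruwawowif.
Attach number dual -uts → wepruwawowifuts.
Attach person 2nd person -a → wepruwawowifutsa.
Vowel deletion: no change.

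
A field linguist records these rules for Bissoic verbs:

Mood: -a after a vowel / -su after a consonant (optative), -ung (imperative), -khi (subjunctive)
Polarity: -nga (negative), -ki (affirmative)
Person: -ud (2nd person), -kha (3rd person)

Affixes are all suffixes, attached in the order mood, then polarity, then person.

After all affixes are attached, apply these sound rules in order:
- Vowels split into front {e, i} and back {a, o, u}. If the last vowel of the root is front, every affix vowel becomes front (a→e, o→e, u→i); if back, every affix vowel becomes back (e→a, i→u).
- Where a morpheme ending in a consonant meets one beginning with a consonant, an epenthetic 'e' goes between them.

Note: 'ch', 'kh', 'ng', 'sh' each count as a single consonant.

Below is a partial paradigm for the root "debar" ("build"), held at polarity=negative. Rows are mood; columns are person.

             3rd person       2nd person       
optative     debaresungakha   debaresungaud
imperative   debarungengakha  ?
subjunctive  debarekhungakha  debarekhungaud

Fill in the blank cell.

Attach mood imperative -ung → debarung.
Attach polarity negative -nga → debarungnga.
Attach person 2nd person -ud → debarungngaud.
Vowel harmony: no change.
Apply epenthesis: debarungngaud → debarungengaud.

debarungengaud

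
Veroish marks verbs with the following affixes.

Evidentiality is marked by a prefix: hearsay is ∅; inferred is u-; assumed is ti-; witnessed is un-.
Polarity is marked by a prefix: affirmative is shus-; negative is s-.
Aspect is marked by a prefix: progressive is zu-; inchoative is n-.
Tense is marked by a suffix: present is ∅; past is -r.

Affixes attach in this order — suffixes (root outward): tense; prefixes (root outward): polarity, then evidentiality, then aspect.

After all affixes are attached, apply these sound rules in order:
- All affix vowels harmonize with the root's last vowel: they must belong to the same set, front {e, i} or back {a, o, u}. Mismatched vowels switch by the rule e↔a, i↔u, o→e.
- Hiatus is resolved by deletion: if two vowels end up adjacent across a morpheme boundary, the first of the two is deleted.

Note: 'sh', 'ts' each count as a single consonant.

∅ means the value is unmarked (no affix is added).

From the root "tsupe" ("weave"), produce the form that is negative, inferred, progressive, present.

tense = present: zero marking, form stays tsupe.
Attach polarity negative s- → stsupe.
Attach evidentiality inferred u- → ustsupe.
Attach aspect progressive zu- → zuustsupe.
Apply vowel harmony: zuustsupe → ziistsupe.
Apply vowel deletion: ziistsupe → zistsupe.

zistsupe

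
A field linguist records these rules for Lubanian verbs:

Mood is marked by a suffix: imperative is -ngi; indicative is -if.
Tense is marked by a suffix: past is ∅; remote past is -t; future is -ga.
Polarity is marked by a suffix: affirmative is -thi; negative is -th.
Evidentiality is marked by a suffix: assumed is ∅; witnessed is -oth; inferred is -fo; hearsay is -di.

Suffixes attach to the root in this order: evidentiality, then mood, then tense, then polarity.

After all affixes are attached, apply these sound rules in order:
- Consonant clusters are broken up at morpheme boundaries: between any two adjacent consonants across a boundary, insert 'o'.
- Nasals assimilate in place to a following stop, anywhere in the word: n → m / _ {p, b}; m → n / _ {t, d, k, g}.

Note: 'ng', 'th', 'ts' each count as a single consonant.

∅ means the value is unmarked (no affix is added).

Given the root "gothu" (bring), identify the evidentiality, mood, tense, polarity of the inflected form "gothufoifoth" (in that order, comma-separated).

inferred, indicative, past, negative

Segment: gothu-fo-if-th.
evidentiality: -fo → inferred.
mood: -if → indicative.
tense: ∅ → past.
polarity: -th → negative.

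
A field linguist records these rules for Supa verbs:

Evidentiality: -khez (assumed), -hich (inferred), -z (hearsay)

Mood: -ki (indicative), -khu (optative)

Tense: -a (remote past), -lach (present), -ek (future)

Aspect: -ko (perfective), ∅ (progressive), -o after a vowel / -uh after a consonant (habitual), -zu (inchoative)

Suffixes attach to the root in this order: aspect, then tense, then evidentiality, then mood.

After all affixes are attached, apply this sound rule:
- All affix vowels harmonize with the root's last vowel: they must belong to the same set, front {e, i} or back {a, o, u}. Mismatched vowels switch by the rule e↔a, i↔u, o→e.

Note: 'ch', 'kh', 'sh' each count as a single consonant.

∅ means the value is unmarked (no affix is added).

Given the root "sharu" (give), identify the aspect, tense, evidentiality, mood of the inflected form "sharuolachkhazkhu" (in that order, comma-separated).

habitual, present, assumed, optative

Segment: sharu-o-lach-khez-khu.
aspect: -o/uh → habitual.
tense: -lach → present.
evidentiality: -khez → assumed.
mood: -khu → optative.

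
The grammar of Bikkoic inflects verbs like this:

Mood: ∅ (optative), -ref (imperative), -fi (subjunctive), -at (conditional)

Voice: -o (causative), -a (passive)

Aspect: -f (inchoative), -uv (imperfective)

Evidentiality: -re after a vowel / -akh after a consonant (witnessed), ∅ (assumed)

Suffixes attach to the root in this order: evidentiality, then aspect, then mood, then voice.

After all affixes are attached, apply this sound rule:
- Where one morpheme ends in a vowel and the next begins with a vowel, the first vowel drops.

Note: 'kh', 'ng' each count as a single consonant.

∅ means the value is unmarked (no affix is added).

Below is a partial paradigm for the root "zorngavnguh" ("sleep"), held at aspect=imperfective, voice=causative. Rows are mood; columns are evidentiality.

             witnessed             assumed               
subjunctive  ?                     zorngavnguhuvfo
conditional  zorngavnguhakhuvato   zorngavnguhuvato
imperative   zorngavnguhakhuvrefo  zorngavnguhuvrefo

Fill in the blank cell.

zorngavnguhakhuvfo

Attach evidentiality witnessed -akh (after consonant 'h') → zorngavnguhakh.
Attach aspect imperfective -uv → zorngavnguhakhuv.
Attach mood subjunctive -fi → zorngavnguhakhuvfi.
Attach voice causative -o → zorngavnguhakhuvfio.
Apply vowel deletion: zorngavnguhakhuvfio → zorngavnguhakhuvfo.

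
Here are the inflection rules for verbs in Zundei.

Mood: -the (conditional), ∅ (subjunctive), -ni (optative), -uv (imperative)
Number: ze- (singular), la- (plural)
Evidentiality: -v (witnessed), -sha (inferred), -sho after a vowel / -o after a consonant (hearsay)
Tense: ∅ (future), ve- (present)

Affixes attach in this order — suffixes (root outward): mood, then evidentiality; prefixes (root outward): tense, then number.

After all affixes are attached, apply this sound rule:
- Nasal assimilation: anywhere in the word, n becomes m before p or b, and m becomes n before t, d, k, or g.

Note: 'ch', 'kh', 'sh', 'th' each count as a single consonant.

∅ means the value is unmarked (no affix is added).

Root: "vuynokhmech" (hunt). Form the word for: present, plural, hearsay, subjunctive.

lavevuynokhmecho

mood = subjunctive: zero marking, form stays vuynokhmech.
Attach evidentiality hearsay -o (after consonant 'ch') → vuynokhmecho.
Attach tense present ve- → vevuynokhmecho.
Attach number plural la- → lavevuynokhmecho.
Nasal assimilation: no change.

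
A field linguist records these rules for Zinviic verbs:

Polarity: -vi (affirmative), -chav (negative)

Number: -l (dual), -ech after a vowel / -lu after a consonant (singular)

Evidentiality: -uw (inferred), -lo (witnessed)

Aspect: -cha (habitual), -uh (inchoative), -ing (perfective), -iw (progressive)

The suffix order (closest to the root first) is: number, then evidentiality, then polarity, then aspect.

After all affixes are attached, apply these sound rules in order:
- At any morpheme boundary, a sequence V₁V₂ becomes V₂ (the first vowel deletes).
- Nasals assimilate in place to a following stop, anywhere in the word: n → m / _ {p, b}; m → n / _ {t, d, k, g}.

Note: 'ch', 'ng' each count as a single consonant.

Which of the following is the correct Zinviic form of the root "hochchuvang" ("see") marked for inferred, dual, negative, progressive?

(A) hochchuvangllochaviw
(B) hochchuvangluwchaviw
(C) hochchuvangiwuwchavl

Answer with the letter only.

B

Attach number dual -l → hochchuvangl.
Attach evidentiality inferred -uw → hochchuvangluw.
Attach polarity negative -chav → hochchuvangluwchav.
Attach aspect progressive -iw → hochchuvangluwchaviw.
Vowel deletion: no change.
Nasal assimilation: no change.
So the correct form is hochchuvangluwchaviw, option (B).
(C) hochchuvangiwuwchavl is wrong: it has the affixes in the wrong order.
(A) hochchuvangllochaviw is wrong: it uses witnessed instead of inferred for evidentiality.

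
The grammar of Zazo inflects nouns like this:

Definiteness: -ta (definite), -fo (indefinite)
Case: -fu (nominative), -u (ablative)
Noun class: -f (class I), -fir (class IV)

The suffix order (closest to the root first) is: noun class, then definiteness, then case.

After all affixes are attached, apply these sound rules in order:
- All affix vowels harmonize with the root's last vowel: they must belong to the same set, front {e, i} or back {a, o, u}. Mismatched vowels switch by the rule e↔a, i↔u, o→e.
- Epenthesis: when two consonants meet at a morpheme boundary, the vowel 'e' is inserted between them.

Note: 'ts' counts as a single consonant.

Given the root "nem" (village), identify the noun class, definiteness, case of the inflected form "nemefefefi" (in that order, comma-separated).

class I, indefinite, nominative

Segment: nem-f-fo-fu.
noun class: -f → class I.
definiteness: -fo → indefinite.
case: -fu → nominative.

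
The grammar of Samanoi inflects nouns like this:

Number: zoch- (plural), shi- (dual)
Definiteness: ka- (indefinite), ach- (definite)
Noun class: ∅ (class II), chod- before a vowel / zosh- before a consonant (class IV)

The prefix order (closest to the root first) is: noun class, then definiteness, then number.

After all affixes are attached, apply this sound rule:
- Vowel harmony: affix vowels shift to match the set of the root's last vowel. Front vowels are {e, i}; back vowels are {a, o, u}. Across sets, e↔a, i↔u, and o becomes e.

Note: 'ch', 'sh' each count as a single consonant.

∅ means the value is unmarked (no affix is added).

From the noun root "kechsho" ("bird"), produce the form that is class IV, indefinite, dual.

shukazoshkechsho

Attach noun class class IV zosh- (before consonant 'k') → zoshkechsho.
Attach definiteness indefinite ka- → kazoshkechsho.
Attach number dual shi- → shikazoshkechsho.
Apply vowel harmony: shikazoshkechsho → shukazoshkechsho.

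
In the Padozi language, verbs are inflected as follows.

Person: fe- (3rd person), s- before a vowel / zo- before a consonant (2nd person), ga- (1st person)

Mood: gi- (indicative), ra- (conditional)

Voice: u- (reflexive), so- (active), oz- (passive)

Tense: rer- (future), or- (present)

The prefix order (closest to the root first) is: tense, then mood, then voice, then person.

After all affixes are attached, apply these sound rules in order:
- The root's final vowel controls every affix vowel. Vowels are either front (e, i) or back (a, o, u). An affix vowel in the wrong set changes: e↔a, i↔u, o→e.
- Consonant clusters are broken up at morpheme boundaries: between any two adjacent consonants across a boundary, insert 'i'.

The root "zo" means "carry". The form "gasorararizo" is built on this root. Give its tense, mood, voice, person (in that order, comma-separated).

Segment: ga-so-ra-rer-zo.
tense: rer- → future.
mood: ra- → conditional.
voice: so- → active.
person: ga- → 1st person.

future, conditional, active, 1st person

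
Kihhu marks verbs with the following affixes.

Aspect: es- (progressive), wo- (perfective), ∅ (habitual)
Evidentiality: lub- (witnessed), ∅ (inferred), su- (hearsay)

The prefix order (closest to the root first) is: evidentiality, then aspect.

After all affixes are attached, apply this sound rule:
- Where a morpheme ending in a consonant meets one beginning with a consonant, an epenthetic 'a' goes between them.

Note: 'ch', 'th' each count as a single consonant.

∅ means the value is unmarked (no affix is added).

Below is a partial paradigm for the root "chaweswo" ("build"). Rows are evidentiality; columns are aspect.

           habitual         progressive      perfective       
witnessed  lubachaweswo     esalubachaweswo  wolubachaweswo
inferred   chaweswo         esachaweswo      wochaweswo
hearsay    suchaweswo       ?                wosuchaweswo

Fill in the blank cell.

esasuchaweswo

Attach evidentiality hearsay su- → suchaweswo.
Attach aspect progressive es- → essuchaweswo.
Apply epenthesis: essuchaweswo → esasuchaweswo.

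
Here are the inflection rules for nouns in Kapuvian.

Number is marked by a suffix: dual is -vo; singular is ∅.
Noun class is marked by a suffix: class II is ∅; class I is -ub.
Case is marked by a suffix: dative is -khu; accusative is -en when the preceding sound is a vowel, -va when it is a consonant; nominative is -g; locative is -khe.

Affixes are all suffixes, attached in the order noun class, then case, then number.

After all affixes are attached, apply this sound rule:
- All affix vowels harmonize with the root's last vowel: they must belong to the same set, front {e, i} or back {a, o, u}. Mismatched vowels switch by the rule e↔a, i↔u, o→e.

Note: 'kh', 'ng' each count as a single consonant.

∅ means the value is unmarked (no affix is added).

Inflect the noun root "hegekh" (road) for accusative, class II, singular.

hegekhve

noun class = class II: zero marking, form stays hegekh.
Attach case accusative -va (after consonant 'kh') → hegekhva.
number = singular: zero marking, form stays hegekhva.
Apply vowel harmony: hegekhva → hegekhve.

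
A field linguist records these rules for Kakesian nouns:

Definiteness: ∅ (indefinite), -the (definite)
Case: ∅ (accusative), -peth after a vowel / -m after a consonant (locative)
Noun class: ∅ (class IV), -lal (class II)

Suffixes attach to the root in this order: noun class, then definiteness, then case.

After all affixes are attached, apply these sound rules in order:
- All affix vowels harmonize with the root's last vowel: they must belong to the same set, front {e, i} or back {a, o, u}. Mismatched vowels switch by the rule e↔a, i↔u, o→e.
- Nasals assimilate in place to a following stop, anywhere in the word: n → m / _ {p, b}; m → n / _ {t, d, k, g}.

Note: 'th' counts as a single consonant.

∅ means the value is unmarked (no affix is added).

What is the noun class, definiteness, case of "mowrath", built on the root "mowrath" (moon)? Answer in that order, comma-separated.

Segment: mowrath.
noun class: ∅ → class IV.
definiteness: ∅ → indefinite.
case: ∅ → accusative.

class IV, indefinite, accusative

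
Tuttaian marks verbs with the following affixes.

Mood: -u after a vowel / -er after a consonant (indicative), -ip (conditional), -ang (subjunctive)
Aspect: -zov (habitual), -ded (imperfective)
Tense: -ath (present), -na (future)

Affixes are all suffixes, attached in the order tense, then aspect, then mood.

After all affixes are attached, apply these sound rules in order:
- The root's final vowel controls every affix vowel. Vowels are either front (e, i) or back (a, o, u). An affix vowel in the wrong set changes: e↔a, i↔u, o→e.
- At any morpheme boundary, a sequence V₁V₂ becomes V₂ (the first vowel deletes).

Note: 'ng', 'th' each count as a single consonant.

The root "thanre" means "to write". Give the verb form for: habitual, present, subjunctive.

thanrethzeveng

Attach tense present -ath → thanreath.
Attach aspect habitual -zov → thanreathzov.
Attach mood subjunctive -ang → thanreathzovang.
Apply vowel harmony: thanreathzovang → thanreethzeveng.
Apply vowel deletion: thanreethzeveng → thanrethzeveng.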